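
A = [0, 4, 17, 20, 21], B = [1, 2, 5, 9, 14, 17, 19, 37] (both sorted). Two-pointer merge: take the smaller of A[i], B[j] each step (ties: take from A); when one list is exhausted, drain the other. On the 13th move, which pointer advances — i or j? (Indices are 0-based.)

i=0 j=0: A[i]=0<=B[j]=1 take 0, i++
i=1 j=0: A[i]=4>B[j]=1 take 1, j++
i=1 j=1: A[i]=4>B[j]=2 take 2, j++
i=1 j=2: A[i]=4<=B[j]=5 take 4, i++
i=2 j=2: A[i]=17>B[j]=5 take 5, j++
i=2 j=3: A[i]=17>B[j]=9 take 9, j++
i=2 j=4: A[i]=17>B[j]=14 take 14, j++
i=2 j=5: A[i]=17<=B[j]=17 take 17, i++
i=3 j=5: A[i]=20>B[j]=17 take 17, j++
i=3 j=6: A[i]=20>B[j]=19 take 19, j++
i=3 j=7: A[i]=20<=B[j]=37 take 20, i++
i=4 j=7: A[i]=21<=B[j]=37 take 21, i++
i=5 j=7: A done, take B[j]=37, j++

j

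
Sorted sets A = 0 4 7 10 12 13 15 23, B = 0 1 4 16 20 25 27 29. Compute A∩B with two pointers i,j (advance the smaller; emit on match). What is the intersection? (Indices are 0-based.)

i=0 j=0: 0==0 emit, i++,j++
i=1 j=1: 4>1, j++
i=1 j=2: 4==4 emit, i++,j++
i=2 j=3: 7<16, i++
i=3 j=3: 10<16, i++
i=4 j=3: 12<16, i++
i=5 j=3: 13<16, i++
i=6 j=3: 15<16, i++
i=7 j=3: 23>16, j++
i=7 j=4: 23>20, j++
i=7 j=5: 23<25, i++

intersection = [0, 4]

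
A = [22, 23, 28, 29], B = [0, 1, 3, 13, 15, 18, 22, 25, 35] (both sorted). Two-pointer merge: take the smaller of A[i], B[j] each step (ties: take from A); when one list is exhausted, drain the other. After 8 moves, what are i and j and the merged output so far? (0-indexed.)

i=0 j=0: A[i]=22>B[j]=0 take 0, j++
i=0 j=1: A[i]=22>B[j]=1 take 1, j++
i=0 j=2: A[i]=22>B[j]=3 take 3, j++
i=0 j=3: A[i]=22>B[j]=13 take 13, j++
i=0 j=4: A[i]=22>B[j]=15 take 15, j++
i=0 j=5: A[i]=22>B[j]=18 take 18, j++
i=0 j=6: A[i]=22<=B[j]=22 take 22, i++
i=1 j=6: A[i]=23>B[j]=22 take 22, j++

i=1, j=7, merged so far=[0, 1, 3, 13, 15, 18, 22, 22]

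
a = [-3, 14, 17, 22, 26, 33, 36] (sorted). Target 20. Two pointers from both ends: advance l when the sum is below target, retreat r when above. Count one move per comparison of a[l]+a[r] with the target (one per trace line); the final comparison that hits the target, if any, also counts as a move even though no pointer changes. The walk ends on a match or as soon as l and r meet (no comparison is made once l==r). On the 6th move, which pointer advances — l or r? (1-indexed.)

l=1 r=7: -3+36=33 >20, r--
l=1 r=6: -3+33=30 >20, r--
l=1 r=5: -3+26=23 >20, r--
l=1 r=4: -3+22=19 <20, l++
l=2 r=4: 14+22=36 >20, r--
l=2 r=3: 14+17=31 >20, r--

r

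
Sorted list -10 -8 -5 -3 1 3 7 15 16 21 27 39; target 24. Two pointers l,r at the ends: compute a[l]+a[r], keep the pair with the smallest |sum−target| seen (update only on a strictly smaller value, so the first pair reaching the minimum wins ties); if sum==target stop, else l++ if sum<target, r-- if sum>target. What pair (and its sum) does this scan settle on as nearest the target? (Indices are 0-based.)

[0,11] -10+39=29 d=5 * → r--
[0,10] -10+27=17 d=7 → l++
[1,10] -8+27=19 d=5 → l++
[2,10] -5+27=22 d=2 * → l++
[3,10] -3+27=24 d=0 * → stop

pair (-3, 27) with sum 24 (|Δ|=0)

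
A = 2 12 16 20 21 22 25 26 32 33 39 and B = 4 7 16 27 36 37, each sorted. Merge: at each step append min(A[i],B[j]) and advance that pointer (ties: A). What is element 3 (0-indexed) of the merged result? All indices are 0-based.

i=0 j=0: A[i]=2<=B[j]=4 take 2, i++
i=1 j=0: A[i]=12>B[j]=4 take 4, j++
i=1 j=1: A[i]=12>B[j]=7 take 7, j++
i=1 j=2: A[i]=12<=B[j]=16 take 12, i++
i=2 j=2: A[i]=16<=B[j]=16 take 16, i++
i=3 j=2: A[i]=20>B[j]=16 take 16, j++
i=3 j=3: A[i]=20<=B[j]=27 take 20, i++
i=4 j=3: A[i]=21<=B[j]=27 take 21, i++
i=5 j=3: A[i]=22<=B[j]=27 take 22, i++
i=6 j=3: A[i]=25<=B[j]=27 take 25, i++
i=7 j=3: A[i]=26<=B[j]=27 take 26, i++
i=8 j=3: A[i]=32>B[j]=27 take 27, j++
i=8 j=4: A[i]=32<=B[j]=36 take 32, i++
i=9 j=4: A[i]=33<=B[j]=36 take 33, i++
i=10 j=4: A[i]=39>B[j]=36 take 36, j++
i=10 j=5: A[i]=39>B[j]=37 take 37, j++
i=10 j=6: B done, take A[i]=39, i++

merged[3] = 12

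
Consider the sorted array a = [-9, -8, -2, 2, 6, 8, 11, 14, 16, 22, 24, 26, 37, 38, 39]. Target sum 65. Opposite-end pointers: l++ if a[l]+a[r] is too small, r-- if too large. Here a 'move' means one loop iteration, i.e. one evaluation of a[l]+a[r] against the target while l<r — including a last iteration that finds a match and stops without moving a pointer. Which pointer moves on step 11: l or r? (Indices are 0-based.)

l

l=0 r=14: -9+39=30 <65, l++
l=1 r=14: -8+39=31 <65, l++
l=2 r=14: -2+39=37 <65, l++
l=3 r=14: 2+39=41 <65, l++
l=4 r=14: 6+39=45 <65, l++
l=5 r=14: 8+39=47 <65, l++
l=6 r=14: 11+39=50 <65, l++
l=7 r=14: 14+39=53 <65, l++
l=8 r=14: 16+39=55 <65, l++
l=9 r=14: 22+39=61 <65, l++
l=10 r=14: 24+39=63 <65, l++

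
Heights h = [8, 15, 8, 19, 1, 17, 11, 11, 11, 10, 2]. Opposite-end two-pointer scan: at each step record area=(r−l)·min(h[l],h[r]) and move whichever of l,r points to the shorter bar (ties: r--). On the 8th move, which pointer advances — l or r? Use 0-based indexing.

l

l=0 r=10: min(8,2)*10=20 best=20 *, r--
l=0 r=9: min(8,10)*9=72 best=72 *, l++
l=1 r=9: min(15,10)*8=80 best=80 *, r--
l=1 r=8: min(15,11)*7=77 best=80, r--
l=1 r=7: min(15,11)*6=66 best=80, r--
l=1 r=6: min(15,11)*5=55 best=80, r--
l=1 r=5: min(15,17)*4=60 best=80, l++
l=2 r=5: min(8,17)*3=24 best=80, l++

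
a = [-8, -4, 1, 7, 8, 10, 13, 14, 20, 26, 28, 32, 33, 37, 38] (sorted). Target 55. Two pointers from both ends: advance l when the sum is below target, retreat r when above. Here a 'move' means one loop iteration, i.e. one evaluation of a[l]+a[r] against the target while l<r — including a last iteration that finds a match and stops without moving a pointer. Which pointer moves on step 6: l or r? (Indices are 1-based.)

[1,15] -8+38=30 <55 → l++
[2,15] -4+38=34 <55 → l++
[3,15] 1+38=39 <55 → l++
[4,15] 7+38=45 <55 → l++
[5,15] 8+38=46 <55 → l++
[6,15] 10+38=48 <55 → l++

l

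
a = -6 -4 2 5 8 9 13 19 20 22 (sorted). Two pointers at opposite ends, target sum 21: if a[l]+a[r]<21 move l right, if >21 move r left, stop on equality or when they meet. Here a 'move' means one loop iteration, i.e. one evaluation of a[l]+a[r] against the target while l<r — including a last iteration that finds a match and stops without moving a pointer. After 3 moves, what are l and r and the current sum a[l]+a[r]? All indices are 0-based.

l=0 r=9: -6+22=16 <21, l++
l=1 r=9: -4+22=18 <21, l++
l=2 r=9: 2+22=24 >21, r--

l=2, r=8, sum=22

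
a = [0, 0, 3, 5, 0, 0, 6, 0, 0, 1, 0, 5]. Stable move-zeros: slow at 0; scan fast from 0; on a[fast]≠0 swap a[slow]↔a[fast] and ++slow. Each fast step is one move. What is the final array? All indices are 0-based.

slow=0 fast=0: a[fast]=0, fast++
slow=0 fast=1: a[fast]=0, fast++
slow=0 fast=2: a[fast]=3≠0 swap→a[0]=3, slow++,fast++
slow=1 fast=3: a[fast]=5≠0 swap→a[1]=5, slow++,fast++
slow=2 fast=4: a[fast]=0, fast++
slow=2 fast=5: a[fast]=0, fast++
slow=2 fast=6: a[fast]=6≠0 swap→a[2]=6, slow++,fast++
slow=3 fast=7: a[fast]=0, fast++
slow=3 fast=8: a[fast]=0, fast++
slow=3 fast=9: a[fast]=1≠0 swap→a[3]=1, slow++,fast++
slow=4 fast=10: a[fast]=0, fast++
slow=4 fast=11: a[fast]=5≠0 swap→a[4]=5, slow++,fast++

[3, 5, 6, 1, 5, 0, 0, 0, 0, 0, 0, 0]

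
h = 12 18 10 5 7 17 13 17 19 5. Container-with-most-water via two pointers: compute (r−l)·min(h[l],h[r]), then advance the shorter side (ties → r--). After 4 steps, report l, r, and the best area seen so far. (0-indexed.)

l=0 r=9: min(12,5)*9=45 best=45 *, r--
l=0 r=8: min(12,19)*8=96 best=96 *, l++
l=1 r=8: min(18,19)*7=126 best=126 *, l++
l=2 r=8: min(10,19)*6=60 best=126, l++

l=3, r=8, best area=126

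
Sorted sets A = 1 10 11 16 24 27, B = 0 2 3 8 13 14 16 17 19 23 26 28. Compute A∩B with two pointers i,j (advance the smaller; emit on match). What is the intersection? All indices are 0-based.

i=0 j=0: 1>0, j++
i=0 j=1: 1<2, i++
i=1 j=1: 10>2, j++
i=1 j=2: 10>3, j++
i=1 j=3: 10>8, j++
i=1 j=4: 10<13, i++
i=2 j=4: 11<13, i++
i=3 j=4: 16>13, j++
i=3 j=5: 16>14, j++
i=3 j=6: 16==16 emit, i++,j++
i=4 j=7: 24>17, j++
i=4 j=8: 24>19, j++
i=4 j=9: 24>23, j++
i=4 j=10: 24<26, i++
i=5 j=10: 27>26, j++
i=5 j=11: 27<28, i++

intersection = [16]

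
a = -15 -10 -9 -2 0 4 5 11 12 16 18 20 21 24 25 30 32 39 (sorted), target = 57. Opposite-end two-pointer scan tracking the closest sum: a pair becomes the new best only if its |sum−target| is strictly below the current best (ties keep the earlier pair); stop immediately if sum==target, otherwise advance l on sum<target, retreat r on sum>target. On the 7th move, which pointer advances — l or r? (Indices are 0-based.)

l=0 r=17: -15+39=24 d=33 *, l++
l=1 r=17: -10+39=29 d=28 *, l++
l=2 r=17: -9+39=30 d=27 *, l++
l=3 r=17: -2+39=37 d=20 *, l++
l=4 r=17: 0+39=39 d=18 *, l++
l=5 r=17: 4+39=43 d=14 *, l++
l=6 r=17: 5+39=44 d=13 *, l++

l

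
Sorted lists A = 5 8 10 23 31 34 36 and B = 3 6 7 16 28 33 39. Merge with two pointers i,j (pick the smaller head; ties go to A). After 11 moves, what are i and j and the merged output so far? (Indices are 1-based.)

i=6, j=7, merged so far=[3, 5, 6, 7, 8, 10, 16, 23, 28, 31, 33]

[i=1,j=1] A[i]=5>B[j]=3 take 3 → j++
[i=1,j=2] A[i]=5<=B[j]=6 take 5 → i++
[i=2,j=2] A[i]=8>B[j]=6 take 6 → j++
[i=2,j=3] A[i]=8>B[j]=7 take 7 → j++
[i=2,j=4] A[i]=8<=B[j]=16 take 8 → i++
[i=3,j=4] A[i]=10<=B[j]=16 take 10 → i++
[i=4,j=4] A[i]=23>B[j]=16 take 16 → j++
[i=4,j=5] A[i]=23<=B[j]=28 take 23 → i++
[i=5,j=5] A[i]=31>B[j]=28 take 28 → j++
[i=5,j=6] A[i]=31<=B[j]=33 take 31 → i++
[i=6,j=6] A[i]=34>B[j]=33 take 33 → j++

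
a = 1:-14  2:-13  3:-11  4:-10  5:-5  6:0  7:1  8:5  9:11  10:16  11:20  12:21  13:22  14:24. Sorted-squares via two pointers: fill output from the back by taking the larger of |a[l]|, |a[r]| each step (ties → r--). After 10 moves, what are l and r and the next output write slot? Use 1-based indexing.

l=5, r=8, next write slot=4

l=1 r=14: |-14|<=|24| out[14]=576, r--
l=1 r=13: |-14|<=|22| out[13]=484, r--
l=1 r=12: |-14|<=|21| out[12]=441, r--
l=1 r=11: |-14|<=|20| out[11]=400, r--
l=1 r=10: |-14|<=|16| out[10]=256, r--
l=1 r=9: |-14|>|11| out[9]=196, l++
l=2 r=9: |-13|>|11| out[8]=169, l++
l=3 r=9: |-11|<=|11| out[7]=121, r--
l=3 r=8: |-11|>|5| out[6]=121, l++
l=4 r=8: |-10|>|5| out[5]=100, l++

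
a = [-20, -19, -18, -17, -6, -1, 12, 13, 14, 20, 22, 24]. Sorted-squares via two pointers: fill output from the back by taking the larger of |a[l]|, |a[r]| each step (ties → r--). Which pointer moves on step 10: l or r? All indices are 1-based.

r

l=1 r=12: |-20|<=|24| out[12]=576, r--
l=1 r=11: |-20|<=|22| out[11]=484, r--
l=1 r=10: |-20|<=|20| out[10]=400, r--
l=1 r=9: |-20|>|14| out[9]=400, l++
l=2 r=9: |-19|>|14| out[8]=361, l++
l=3 r=9: |-18|>|14| out[7]=324, l++
l=4 r=9: |-17|>|14| out[6]=289, l++
l=5 r=9: |-6|<=|14| out[5]=196, r--
l=5 r=8: |-6|<=|13| out[4]=169, r--
l=5 r=7: |-6|<=|12| out[3]=144, r--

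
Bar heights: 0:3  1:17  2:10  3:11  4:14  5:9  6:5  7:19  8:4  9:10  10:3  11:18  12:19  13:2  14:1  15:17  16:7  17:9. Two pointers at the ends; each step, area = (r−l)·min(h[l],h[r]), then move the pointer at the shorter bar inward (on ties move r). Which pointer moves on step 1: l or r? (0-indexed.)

l

l=0 r=17: min(3,9)*17=51 best=51 *, l++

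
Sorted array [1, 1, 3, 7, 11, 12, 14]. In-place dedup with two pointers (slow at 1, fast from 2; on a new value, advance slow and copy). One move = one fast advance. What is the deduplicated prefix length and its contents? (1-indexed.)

slow=1 fast=2: a[fast]=1=a[slow] dup, fast++
slow=1 fast=3: a[fast]=3≠a[slow]=1 write a[2]=3, slow++,fast++
slow=2 fast=4: a[fast]=7≠a[slow]=3 write a[3]=7, slow++,fast++
slow=3 fast=5: a[fast]=11≠a[slow]=7 write a[4]=11, slow++,fast++
slow=4 fast=6: a[fast]=12≠a[slow]=11 write a[5]=12, slow++,fast++
slow=5 fast=7: a[fast]=14≠a[slow]=12 write a[6]=14, slow++,fast++

length 6; prefix = [1, 3, 7, 11, 12, 14]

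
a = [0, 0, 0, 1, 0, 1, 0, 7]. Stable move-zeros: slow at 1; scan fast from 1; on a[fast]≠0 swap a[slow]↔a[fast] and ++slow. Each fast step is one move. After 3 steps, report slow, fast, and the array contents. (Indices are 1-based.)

slow=1, fast=4, a=[0, 0, 0, 1, 0, 1, 0, 7]

slow=1 fast=1: a[fast]=0, fast++
slow=1 fast=2: a[fast]=0, fast++
slow=1 fast=3: a[fast]=0, fast++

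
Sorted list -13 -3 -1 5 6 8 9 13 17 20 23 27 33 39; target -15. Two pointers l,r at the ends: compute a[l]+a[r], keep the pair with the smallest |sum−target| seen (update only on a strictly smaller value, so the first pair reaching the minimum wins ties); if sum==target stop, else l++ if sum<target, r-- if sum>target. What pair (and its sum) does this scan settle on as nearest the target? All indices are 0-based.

pair (-13, -1) with sum -14 (|Δ|=1)

l=0 r=13: -13+39=26 d=41 *, r--
l=0 r=12: -13+33=20 d=35 *, r--
l=0 r=11: -13+27=14 d=29 *, r--
l=0 r=10: -13+23=10 d=25 *, r--
l=0 r=9: -13+20=7 d=22 *, r--
l=0 r=8: -13+17=4 d=19 *, r--
l=0 r=7: -13+13=0 d=15 *, r--
l=0 r=6: -13+9=-4 d=11 *, r--
l=0 r=5: -13+8=-5 d=10 *, r--
l=0 r=4: -13+6=-7 d=8 *, r--
l=0 r=3: -13+5=-8 d=7 *, r--
l=0 r=2: -13+-1=-14 d=1 *, r--
l=0 r=1: -13+-3=-16 d=1, l++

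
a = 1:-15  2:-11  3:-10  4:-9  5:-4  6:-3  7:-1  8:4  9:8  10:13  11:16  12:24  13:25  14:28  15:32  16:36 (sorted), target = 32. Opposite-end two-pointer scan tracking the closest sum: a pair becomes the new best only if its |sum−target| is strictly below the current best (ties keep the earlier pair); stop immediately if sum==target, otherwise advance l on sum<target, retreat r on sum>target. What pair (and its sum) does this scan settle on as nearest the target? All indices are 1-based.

[1,16] -15+36=21 d=11 * → l++
[2,16] -11+36=25 d=7 * → l++
[3,16] -10+36=26 d=6 * → l++
[4,16] -9+36=27 d=5 * → l++
[5,16] -4+36=32 d=0 * → stop

pair (-4, 36) with sum 32 (|Δ|=0)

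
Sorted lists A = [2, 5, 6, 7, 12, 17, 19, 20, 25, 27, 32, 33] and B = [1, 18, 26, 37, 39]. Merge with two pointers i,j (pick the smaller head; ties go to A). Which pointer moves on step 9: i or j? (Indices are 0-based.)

i

i=0 j=0: A[i]=2>B[j]=1 take 1, j++
i=0 j=1: A[i]=2<=B[j]=18 take 2, i++
i=1 j=1: A[i]=5<=B[j]=18 take 5, i++
i=2 j=1: A[i]=6<=B[j]=18 take 6, i++
i=3 j=1: A[i]=7<=B[j]=18 take 7, i++
i=4 j=1: A[i]=12<=B[j]=18 take 12, i++
i=5 j=1: A[i]=17<=B[j]=18 take 17, i++
i=6 j=1: A[i]=19>B[j]=18 take 18, j++
i=6 j=2: A[i]=19<=B[j]=26 take 19, i++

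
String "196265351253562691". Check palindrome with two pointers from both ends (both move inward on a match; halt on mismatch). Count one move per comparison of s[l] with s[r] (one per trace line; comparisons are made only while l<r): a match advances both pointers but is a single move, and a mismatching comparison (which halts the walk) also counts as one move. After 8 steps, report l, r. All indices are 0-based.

l=0 r=17: '1'=='1', l++,r--
l=1 r=16: '9'=='9', l++,r--
l=2 r=15: '6'=='6', l++,r--
l=3 r=14: '2'=='2', l++,r--
l=4 r=13: '6'=='6', l++,r--
l=5 r=12: '5'=='5', l++,r--
l=6 r=11: '3'=='3', l++,r--
l=7 r=10: '5'=='5', l++,r--

l=8, r=9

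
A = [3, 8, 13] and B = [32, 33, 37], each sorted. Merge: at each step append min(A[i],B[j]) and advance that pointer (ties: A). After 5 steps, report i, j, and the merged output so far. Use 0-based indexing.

i=0 j=0: A[i]=3<=B[j]=32 take 3, i++
i=1 j=0: A[i]=8<=B[j]=32 take 8, i++
i=2 j=0: A[i]=13<=B[j]=32 take 13, i++
i=3 j=0: A done, take B[j]=32, j++
i=3 j=1: A done, take B[j]=33, j++

i=3, j=2, merged so far=[3, 8, 13, 32, 33]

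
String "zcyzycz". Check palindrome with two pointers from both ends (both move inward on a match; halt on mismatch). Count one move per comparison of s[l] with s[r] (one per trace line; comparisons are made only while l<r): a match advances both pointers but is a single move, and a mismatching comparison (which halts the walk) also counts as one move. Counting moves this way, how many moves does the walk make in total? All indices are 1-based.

[1,7] 'z'=='z' → l++,r--
[2,6] 'c'=='c' → l++,r--
[3,5] 'y'=='y' → l++,r--

3 moves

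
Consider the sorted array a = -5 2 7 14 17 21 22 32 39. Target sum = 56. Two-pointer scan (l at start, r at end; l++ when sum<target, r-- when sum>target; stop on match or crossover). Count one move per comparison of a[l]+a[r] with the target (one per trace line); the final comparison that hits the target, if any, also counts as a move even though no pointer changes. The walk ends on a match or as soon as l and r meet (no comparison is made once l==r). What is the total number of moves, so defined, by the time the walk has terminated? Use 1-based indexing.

5 moves

[1,9] -5+39=34 <56 → l++
[2,9] 2+39=41 <56 → l++
[3,9] 7+39=46 <56 → l++
[4,9] 14+39=53 <56 → l++
[5,9] 17+39=56 → found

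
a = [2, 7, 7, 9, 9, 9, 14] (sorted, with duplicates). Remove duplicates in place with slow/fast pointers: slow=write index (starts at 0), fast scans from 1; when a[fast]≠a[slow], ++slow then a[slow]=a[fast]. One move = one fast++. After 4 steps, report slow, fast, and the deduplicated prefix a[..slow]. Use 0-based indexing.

slow=2, fast=5, prefix=[2, 7, 9]

(s=0,f=1) a[fast]=7≠a[slow]=2 write a[1]=7 → slow++,fast++
(s=1,f=2) a[fast]=7=a[slow] dup → fast++
(s=1,f=3) a[fast]=9≠a[slow]=7 write a[2]=9 → slow++,fast++
(s=2,f=4) a[fast]=9=a[slow] dup → fast++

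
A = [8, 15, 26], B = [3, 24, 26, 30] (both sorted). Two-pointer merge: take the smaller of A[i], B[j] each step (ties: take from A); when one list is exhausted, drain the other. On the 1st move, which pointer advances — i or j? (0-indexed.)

j

[i=0,j=0] A[i]=8>B[j]=3 take 3 → j++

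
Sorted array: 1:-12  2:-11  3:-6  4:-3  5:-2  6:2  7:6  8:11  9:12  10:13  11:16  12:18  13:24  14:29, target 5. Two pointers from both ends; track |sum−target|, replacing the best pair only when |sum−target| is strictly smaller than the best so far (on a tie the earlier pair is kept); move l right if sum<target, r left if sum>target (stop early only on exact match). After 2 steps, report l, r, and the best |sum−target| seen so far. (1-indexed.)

l=1, r=12, best |Δ|=7

l=1 r=14: -12+29=17 d=12 *, r--
l=1 r=13: -12+24=12 d=7 *, r--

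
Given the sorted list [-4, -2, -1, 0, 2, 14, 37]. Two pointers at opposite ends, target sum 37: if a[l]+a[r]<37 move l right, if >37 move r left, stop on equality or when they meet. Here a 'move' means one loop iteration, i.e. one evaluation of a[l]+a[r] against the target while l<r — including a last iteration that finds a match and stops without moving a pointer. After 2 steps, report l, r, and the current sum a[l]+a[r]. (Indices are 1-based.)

l=3, r=7, sum=36

l=1 r=7: -4+37=33 <37, l++
l=2 r=7: -2+37=35 <37, l++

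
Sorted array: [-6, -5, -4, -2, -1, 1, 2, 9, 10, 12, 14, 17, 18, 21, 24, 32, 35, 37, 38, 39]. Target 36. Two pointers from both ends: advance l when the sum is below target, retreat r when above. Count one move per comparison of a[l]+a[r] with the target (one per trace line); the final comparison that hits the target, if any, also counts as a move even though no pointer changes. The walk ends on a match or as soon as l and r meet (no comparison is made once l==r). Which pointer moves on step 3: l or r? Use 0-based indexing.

l

l=0 r=19: -6+39=33 <36, l++
l=1 r=19: -5+39=34 <36, l++
l=2 r=19: -4+39=35 <36, l++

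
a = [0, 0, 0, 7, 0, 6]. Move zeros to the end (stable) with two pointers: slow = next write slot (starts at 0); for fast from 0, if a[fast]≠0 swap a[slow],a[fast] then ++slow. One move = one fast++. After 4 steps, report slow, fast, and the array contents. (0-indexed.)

slow=1, fast=4, a=[7, 0, 0, 0, 0, 6]

slow=0 fast=0: a[fast]=0, fast++
slow=0 fast=1: a[fast]=0, fast++
slow=0 fast=2: a[fast]=0, fast++
slow=0 fast=3: a[fast]=7≠0 swap→a[0]=7, slow++,fast++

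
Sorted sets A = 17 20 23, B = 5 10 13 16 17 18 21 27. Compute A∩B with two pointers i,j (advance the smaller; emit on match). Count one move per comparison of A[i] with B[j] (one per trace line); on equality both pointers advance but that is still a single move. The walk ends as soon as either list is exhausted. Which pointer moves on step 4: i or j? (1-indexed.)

i=1 j=1: 17>5, j++
i=1 j=2: 17>10, j++
i=1 j=3: 17>13, j++
i=1 j=4: 17>16, j++

j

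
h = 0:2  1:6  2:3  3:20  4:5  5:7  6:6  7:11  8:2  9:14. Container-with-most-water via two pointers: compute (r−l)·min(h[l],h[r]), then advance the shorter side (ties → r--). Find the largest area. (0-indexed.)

l=0 r=9: min(2,14)*9=18 best=18 *, l++
l=1 r=9: min(6,14)*8=48 best=48 *, l++
l=2 r=9: min(3,14)*7=21 best=48, l++
l=3 r=9: min(20,14)*6=84 best=84 *, r--
l=3 r=8: min(20,2)*5=10 best=84, r--
l=3 r=7: min(20,11)*4=44 best=84, r--
l=3 r=6: min(20,6)*3=18 best=84, r--
l=3 r=5: min(20,7)*2=14 best=84, r--
l=3 r=4: min(20,5)*1=5 best=84, r--

max area = 84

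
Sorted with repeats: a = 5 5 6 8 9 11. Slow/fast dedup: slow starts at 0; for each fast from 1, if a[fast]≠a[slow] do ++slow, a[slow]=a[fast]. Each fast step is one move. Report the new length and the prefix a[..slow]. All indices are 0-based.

length 5; prefix = [5, 6, 8, 9, 11]

(s=0,f=1) a[fast]=5=a[slow] dup → fast++
(s=0,f=2) a[fast]=6≠a[slow]=5 write a[1]=6 → slow++,fast++
(s=1,f=3) a[fast]=8≠a[slow]=6 write a[2]=8 → slow++,fast++
(s=2,f=4) a[fast]=9≠a[slow]=8 write a[3]=9 → slow++,fast++
(s=3,f=5) a[fast]=11≠a[slow]=9 write a[4]=11 → slow++,fast++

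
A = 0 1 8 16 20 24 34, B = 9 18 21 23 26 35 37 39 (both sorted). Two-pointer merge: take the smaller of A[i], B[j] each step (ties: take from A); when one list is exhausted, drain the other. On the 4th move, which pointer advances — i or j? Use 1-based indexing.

[i=1,j=1] A[i]=0<=B[j]=9 take 0 → i++
[i=2,j=1] A[i]=1<=B[j]=9 take 1 → i++
[i=3,j=1] A[i]=8<=B[j]=9 take 8 → i++
[i=4,j=1] A[i]=16>B[j]=9 take 9 → j++

j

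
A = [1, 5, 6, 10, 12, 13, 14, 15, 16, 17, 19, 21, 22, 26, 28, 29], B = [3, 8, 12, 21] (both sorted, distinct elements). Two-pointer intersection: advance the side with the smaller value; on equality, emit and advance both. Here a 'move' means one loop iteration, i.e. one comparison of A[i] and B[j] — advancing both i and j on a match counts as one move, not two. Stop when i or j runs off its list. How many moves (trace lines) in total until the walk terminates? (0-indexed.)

[i=0,j=0] 1<3 → i++
[i=1,j=0] 5>3 → j++
[i=1,j=1] 5<8 → i++
[i=2,j=1] 6<8 → i++
[i=3,j=1] 10>8 → j++
[i=3,j=2] 10<12 → i++
[i=4,j=2] 12==12 emit → i++,j++
[i=5,j=3] 13<21 → i++
[i=6,j=3] 14<21 → i++
[i=7,j=3] 15<21 → i++
[i=8,j=3] 16<21 → i++
[i=9,j=3] 17<21 → i++
[i=10,j=3] 19<21 → i++
[i=11,j=3] 21==21 emit → i++,j++

14 moves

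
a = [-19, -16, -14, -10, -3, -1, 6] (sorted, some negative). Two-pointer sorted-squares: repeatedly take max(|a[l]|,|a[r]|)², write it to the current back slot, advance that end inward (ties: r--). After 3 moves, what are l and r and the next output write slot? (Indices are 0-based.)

[0,6] |-19|>|6| out[6]=361 → l++
[1,6] |-16|>|6| out[5]=256 → l++
[2,6] |-14|>|6| out[4]=196 → l++

l=3, r=6, next write slot=3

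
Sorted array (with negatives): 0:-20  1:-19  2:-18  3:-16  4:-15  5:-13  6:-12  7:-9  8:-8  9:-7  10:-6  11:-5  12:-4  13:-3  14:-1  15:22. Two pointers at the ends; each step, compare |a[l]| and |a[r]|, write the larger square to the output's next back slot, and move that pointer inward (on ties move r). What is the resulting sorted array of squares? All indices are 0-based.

l=0 r=15: |-20|<=|22| out[15]=484, r--
l=0 r=14: |-20|>|-1| out[14]=400, l++
l=1 r=14: |-19|>|-1| out[13]=361, l++
l=2 r=14: |-18|>|-1| out[12]=324, l++
l=3 r=14: |-16|>|-1| out[11]=256, l++
l=4 r=14: |-15|>|-1| out[10]=225, l++
l=5 r=14: |-13|>|-1| out[9]=169, l++
l=6 r=14: |-12|>|-1| out[8]=144, l++
l=7 r=14: |-9|>|-1| out[7]=81, l++
l=8 r=14: |-8|>|-1| out[6]=64, l++
l=9 r=14: |-7|>|-1| out[5]=49, l++
l=10 r=14: |-6|>|-1| out[4]=36, l++
l=11 r=14: |-5|>|-1| out[3]=25, l++
l=12 r=14: |-4|>|-1| out[2]=16, l++
l=13 r=14: |-3|>|-1| out[1]=9, l++
l=14 r=14: |-1|<=|-1| out[0]=1, r--

[1, 9, 16, 25, 36, 49, 64, 81, 144, 169, 225, 256, 324, 361, 400, 484]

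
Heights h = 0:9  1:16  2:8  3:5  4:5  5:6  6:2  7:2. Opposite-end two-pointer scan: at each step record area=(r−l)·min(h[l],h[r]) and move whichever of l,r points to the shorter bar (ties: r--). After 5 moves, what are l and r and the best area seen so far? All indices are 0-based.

l=0, r=2, best area=30

[0,7] min(9,2)*7=14 best=14 * → r--
[0,6] min(9,2)*6=12 best=14 → r--
[0,5] min(9,6)*5=30 best=30 * → r--
[0,4] min(9,5)*4=20 best=30 → r--
[0,3] min(9,5)*3=15 best=30 → r--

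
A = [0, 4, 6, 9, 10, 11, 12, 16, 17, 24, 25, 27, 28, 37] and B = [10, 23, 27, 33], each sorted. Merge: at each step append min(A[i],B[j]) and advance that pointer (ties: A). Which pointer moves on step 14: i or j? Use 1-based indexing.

i=1 j=1: A[i]=0<=B[j]=10 take 0, i++
i=2 j=1: A[i]=4<=B[j]=10 take 4, i++
i=3 j=1: A[i]=6<=B[j]=10 take 6, i++
i=4 j=1: A[i]=9<=B[j]=10 take 9, i++
i=5 j=1: A[i]=10<=B[j]=10 take 10, i++
i=6 j=1: A[i]=11>B[j]=10 take 10, j++
i=6 j=2: A[i]=11<=B[j]=23 take 11, i++
i=7 j=2: A[i]=12<=B[j]=23 take 12, i++
i=8 j=2: A[i]=16<=B[j]=23 take 16, i++
i=9 j=2: A[i]=17<=B[j]=23 take 17, i++
i=10 j=2: A[i]=24>B[j]=23 take 23, j++
i=10 j=3: A[i]=24<=B[j]=27 take 24, i++
i=11 j=3: A[i]=25<=B[j]=27 take 25, i++
i=12 j=3: A[i]=27<=B[j]=27 take 27, i++

i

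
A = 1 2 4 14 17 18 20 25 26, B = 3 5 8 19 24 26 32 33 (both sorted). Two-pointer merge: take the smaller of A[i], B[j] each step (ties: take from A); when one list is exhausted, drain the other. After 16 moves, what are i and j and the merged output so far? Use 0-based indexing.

i=0 j=0: A[i]=1<=B[j]=3 take 1, i++
i=1 j=0: A[i]=2<=B[j]=3 take 2, i++
i=2 j=0: A[i]=4>B[j]=3 take 3, j++
i=2 j=1: A[i]=4<=B[j]=5 take 4, i++
i=3 j=1: A[i]=14>B[j]=5 take 5, j++
i=3 j=2: A[i]=14>B[j]=8 take 8, j++
i=3 j=3: A[i]=14<=B[j]=19 take 14, i++
i=4 j=3: A[i]=17<=B[j]=19 take 17, i++
i=5 j=3: A[i]=18<=B[j]=19 take 18, i++
i=6 j=3: A[i]=20>B[j]=19 take 19, j++
i=6 j=4: A[i]=20<=B[j]=24 take 20, i++
i=7 j=4: A[i]=25>B[j]=24 take 24, j++
i=7 j=5: A[i]=25<=B[j]=26 take 25, i++
i=8 j=5: A[i]=26<=B[j]=26 take 26, i++
i=9 j=5: A done, take B[j]=26, j++
i=9 j=6: A done, take B[j]=32, j++

i=9, j=7, merged so far=[1, 2, 3, 4, 5, 8, 14, 17, 18, 19, 20, 24, 25, 26, 26, 32]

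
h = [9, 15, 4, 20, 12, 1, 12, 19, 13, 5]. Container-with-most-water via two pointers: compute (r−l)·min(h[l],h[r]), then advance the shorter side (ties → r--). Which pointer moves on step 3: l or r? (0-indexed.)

l=0 r=9: min(9,5)*9=45 best=45 *, r--
l=0 r=8: min(9,13)*8=72 best=72 *, l++
l=1 r=8: min(15,13)*7=91 best=91 *, r--

r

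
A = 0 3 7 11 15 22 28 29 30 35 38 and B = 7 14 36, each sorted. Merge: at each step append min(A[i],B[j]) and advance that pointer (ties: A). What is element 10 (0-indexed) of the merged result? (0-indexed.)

merged[10] = 30

[i=0,j=0] A[i]=0<=B[j]=7 take 0 → i++
[i=1,j=0] A[i]=3<=B[j]=7 take 3 → i++
[i=2,j=0] A[i]=7<=B[j]=7 take 7 → i++
[i=3,j=0] A[i]=11>B[j]=7 take 7 → j++
[i=3,j=1] A[i]=11<=B[j]=14 take 11 → i++
[i=4,j=1] A[i]=15>B[j]=14 take 14 → j++
[i=4,j=2] A[i]=15<=B[j]=36 take 15 → i++
[i=5,j=2] A[i]=22<=B[j]=36 take 22 → i++
[i=6,j=2] A[i]=28<=B[j]=36 take 28 → i++
[i=7,j=2] A[i]=29<=B[j]=36 take 29 → i++
[i=8,j=2] A[i]=30<=B[j]=36 take 30 → i++
[i=9,j=2] A[i]=35<=B[j]=36 take 35 → i++
[i=10,j=2] A[i]=38>B[j]=36 take 36 → j++
[i=10,j=3] B done, take A[i]=38 → i++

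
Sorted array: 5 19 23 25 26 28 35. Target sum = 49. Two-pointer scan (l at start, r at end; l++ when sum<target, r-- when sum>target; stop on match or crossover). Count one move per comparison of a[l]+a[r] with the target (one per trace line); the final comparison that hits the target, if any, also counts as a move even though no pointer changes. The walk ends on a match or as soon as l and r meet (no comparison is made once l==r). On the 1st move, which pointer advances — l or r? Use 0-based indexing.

[0,6] 5+35=40 <49 → l++

l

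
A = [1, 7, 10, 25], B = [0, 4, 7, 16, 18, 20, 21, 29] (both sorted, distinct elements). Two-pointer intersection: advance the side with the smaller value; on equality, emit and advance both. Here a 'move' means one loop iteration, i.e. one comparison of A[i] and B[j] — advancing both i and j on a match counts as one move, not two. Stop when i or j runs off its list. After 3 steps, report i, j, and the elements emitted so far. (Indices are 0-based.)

i=0 j=0: 1>0, j++
i=0 j=1: 1<4, i++
i=1 j=1: 7>4, j++

i=1, j=2, emitted=[]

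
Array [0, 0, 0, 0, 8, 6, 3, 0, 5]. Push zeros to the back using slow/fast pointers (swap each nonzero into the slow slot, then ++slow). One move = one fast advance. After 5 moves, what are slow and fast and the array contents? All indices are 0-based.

(s=0,f=0) a[fast]=0 → fast++
(s=0,f=1) a[fast]=0 → fast++
(s=0,f=2) a[fast]=0 → fast++
(s=0,f=3) a[fast]=0 → fast++
(s=0,f=4) a[fast]=8≠0 swap→a[0]=8 → slow++,fast++

slow=1, fast=5, a=[8, 0, 0, 0, 0, 6, 3, 0, 5]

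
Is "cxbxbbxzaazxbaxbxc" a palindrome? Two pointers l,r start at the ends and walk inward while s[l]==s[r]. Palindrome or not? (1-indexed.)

[1,18] 'c'=='c' → l++,r--
[2,17] 'x'=='x' → l++,r--
[3,16] 'b'=='b' → l++,r--
[4,15] 'x'=='x' → l++,r--
[5,14] 'b'!='a' → stop

not a palindrome (mismatch at 5,14)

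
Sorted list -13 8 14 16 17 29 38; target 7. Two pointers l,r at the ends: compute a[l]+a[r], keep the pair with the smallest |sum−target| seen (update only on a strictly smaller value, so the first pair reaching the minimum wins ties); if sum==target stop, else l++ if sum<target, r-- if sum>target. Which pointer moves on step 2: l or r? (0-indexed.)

r

l=0 r=6: -13+38=25 d=18 *, r--
l=0 r=5: -13+29=16 d=9 *, r--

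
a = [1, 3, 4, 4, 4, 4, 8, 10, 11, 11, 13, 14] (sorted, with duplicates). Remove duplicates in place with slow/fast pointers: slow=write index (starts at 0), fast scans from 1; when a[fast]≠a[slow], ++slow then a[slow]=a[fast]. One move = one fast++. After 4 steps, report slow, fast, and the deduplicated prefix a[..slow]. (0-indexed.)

slow=0 fast=1: a[fast]=3≠a[slow]=1 write a[1]=3, slow++,fast++
slow=1 fast=2: a[fast]=4≠a[slow]=3 write a[2]=4, slow++,fast++
slow=2 fast=3: a[fast]=4=a[slow] dup, fast++
slow=2 fast=4: a[fast]=4=a[slow] dup, fast++

slow=2, fast=5, prefix=[1, 3, 4]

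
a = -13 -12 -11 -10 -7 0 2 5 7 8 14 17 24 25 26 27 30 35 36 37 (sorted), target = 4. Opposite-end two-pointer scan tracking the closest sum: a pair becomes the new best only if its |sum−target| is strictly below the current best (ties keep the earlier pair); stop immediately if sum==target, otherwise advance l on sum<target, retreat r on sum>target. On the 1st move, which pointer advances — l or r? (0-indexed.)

r

[0,19] -13+37=24 d=20 * → r--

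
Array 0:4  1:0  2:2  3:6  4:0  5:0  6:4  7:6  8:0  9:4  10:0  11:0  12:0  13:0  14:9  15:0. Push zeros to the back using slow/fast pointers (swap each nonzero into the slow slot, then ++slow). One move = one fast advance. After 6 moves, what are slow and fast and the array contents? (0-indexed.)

slow=3, fast=6, a=[4, 2, 6, 0, 0, 0, 4, 6, 0, 4, 0, 0, 0, 0, 9, 0]

(s=0,f=0) a[fast]=4≠0 swap→a[0]=4 → slow++,fast++
(s=1,f=1) a[fast]=0 → fast++
(s=1,f=2) a[fast]=2≠0 swap→a[1]=2 → slow++,fast++
(s=2,f=3) a[fast]=6≠0 swap→a[2]=6 → slow++,fast++
(s=3,f=4) a[fast]=0 → fast++
(s=3,f=5) a[fast]=0 → fast++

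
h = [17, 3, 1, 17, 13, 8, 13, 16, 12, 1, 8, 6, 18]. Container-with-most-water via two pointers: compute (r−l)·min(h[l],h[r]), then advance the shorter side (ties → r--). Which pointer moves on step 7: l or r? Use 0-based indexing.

l

l=0 r=12: min(17,18)*12=204 best=204 *, l++
l=1 r=12: min(3,18)*11=33 best=204, l++
l=2 r=12: min(1,18)*10=10 best=204, l++
l=3 r=12: min(17,18)*9=153 best=204, l++
l=4 r=12: min(13,18)*8=104 best=204, l++
l=5 r=12: min(8,18)*7=56 best=204, l++
l=6 r=12: min(13,18)*6=78 best=204, l++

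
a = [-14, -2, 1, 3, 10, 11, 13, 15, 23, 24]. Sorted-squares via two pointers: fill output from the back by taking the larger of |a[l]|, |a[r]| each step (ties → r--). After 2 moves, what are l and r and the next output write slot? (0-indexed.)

[0,9] |-14|<=|24| out[9]=576 → r--
[0,8] |-14|<=|23| out[8]=529 → r--

l=0, r=7, next write slot=7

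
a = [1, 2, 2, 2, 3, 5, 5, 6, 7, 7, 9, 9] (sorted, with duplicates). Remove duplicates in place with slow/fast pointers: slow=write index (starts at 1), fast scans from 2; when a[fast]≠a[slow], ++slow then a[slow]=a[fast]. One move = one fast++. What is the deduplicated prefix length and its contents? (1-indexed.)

(s=1,f=2) a[fast]=2≠a[slow]=1 write a[2]=2 → slow++,fast++
(s=2,f=3) a[fast]=2=a[slow] dup → fast++
(s=2,f=4) a[fast]=2=a[slow] dup → fast++
(s=2,f=5) a[fast]=3≠a[slow]=2 write a[3]=3 → slow++,fast++
(s=3,f=6) a[fast]=5≠a[slow]=3 write a[4]=5 → slow++,fast++
(s=4,f=7) a[fast]=5=a[slow] dup → fast++
(s=4,f=8) a[fast]=6≠a[slow]=5 write a[5]=6 → slow++,fast++
(s=5,f=9) a[fast]=7≠a[slow]=6 write a[6]=7 → slow++,fast++
(s=6,f=10) a[fast]=7=a[slow] dup → fast++
(s=6,f=11) a[fast]=9≠a[slow]=7 write a[7]=9 → slow++,fast++
(s=7,f=12) a[fast]=9=a[slow] dup → fast++

length 7; prefix = [1, 2, 3, 5, 6, 7, 9]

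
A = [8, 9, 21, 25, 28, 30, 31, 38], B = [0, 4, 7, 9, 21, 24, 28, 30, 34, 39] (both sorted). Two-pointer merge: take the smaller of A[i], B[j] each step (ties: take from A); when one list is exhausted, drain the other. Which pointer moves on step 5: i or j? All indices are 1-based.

i=1 j=1: A[i]=8>B[j]=0 take 0, j++
i=1 j=2: A[i]=8>B[j]=4 take 4, j++
i=1 j=3: A[i]=8>B[j]=7 take 7, j++
i=1 j=4: A[i]=8<=B[j]=9 take 8, i++
i=2 j=4: A[i]=9<=B[j]=9 take 9, i++

i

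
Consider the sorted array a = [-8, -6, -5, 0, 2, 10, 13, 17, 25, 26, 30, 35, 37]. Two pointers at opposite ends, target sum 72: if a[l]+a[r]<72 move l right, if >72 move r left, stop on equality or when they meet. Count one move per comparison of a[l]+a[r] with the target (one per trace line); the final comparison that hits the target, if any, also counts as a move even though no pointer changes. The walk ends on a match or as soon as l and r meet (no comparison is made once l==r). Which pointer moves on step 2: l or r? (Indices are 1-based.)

l

[1,13] -8+37=29 <72 → l++
[2,13] -6+37=31 <72 → l++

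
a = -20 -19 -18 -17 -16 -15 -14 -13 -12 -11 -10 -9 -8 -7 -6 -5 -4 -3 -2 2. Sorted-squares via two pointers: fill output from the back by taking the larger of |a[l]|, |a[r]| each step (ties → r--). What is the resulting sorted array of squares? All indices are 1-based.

[4, 4, 9, 16, 25, 36, 49, 64, 81, 100, 121, 144, 169, 196, 225, 256, 289, 324, 361, 400]

[1,20] |-20|>|2| out[20]=400 → l++
[2,20] |-19|>|2| out[19]=361 → l++
[3,20] |-18|>|2| out[18]=324 → l++
[4,20] |-17|>|2| out[17]=289 → l++
[5,20] |-16|>|2| out[16]=256 → l++
[6,20] |-15|>|2| out[15]=225 → l++
[7,20] |-14|>|2| out[14]=196 → l++
[8,20] |-13|>|2| out[13]=169 → l++
[9,20] |-12|>|2| out[12]=144 → l++
[10,20] |-11|>|2| out[11]=121 → l++
[11,20] |-10|>|2| out[10]=100 → l++
[12,20] |-9|>|2| out[9]=81 → l++
[13,20] |-8|>|2| out[8]=64 → l++
[14,20] |-7|>|2| out[7]=49 → l++
[15,20] |-6|>|2| out[6]=36 → l++
[16,20] |-5|>|2| out[5]=25 → l++
[17,20] |-4|>|2| out[4]=16 → l++
[18,20] |-3|>|2| out[3]=9 → l++
[19,20] |-2|<=|2| out[2]=4 → r--
[19,19] |-2|<=|-2| out[1]=4 → r--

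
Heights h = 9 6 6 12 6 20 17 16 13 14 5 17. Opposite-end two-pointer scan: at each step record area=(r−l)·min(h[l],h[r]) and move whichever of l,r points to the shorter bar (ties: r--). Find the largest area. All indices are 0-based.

[0,11] min(9,17)*11=99 best=99 * → l++
[1,11] min(6,17)*10=60 best=99 → l++
[2,11] min(6,17)*9=54 best=99 → l++
[3,11] min(12,17)*8=96 best=99 → l++
[4,11] min(6,17)*7=42 best=99 → l++
[5,11] min(20,17)*6=102 best=102 * → r--
[5,10] min(20,5)*5=25 best=102 → r--
[5,9] min(20,14)*4=56 best=102 → r--
[5,8] min(20,13)*3=39 best=102 → r--
[5,7] min(20,16)*2=32 best=102 → r--
[5,6] min(20,17)*1=17 best=102 → r--

max area = 102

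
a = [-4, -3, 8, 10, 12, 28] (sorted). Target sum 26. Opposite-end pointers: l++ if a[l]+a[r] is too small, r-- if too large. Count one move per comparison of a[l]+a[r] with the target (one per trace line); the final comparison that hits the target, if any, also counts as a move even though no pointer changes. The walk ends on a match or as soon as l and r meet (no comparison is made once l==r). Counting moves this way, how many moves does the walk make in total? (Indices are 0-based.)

l=0 r=5: -4+28=24 <26, l++
l=1 r=5: -3+28=25 <26, l++
l=2 r=5: 8+28=36 >26, r--
l=2 r=4: 8+12=20 <26, l++
l=3 r=4: 10+12=22 <26, l++

5 moves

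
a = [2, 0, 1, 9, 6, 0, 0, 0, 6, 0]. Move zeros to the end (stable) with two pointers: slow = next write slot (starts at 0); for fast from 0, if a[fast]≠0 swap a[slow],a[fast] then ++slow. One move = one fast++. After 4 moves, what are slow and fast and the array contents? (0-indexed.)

slow=0 fast=0: a[fast]=2≠0 swap→a[0]=2, slow++,fast++
slow=1 fast=1: a[fast]=0, fast++
slow=1 fast=2: a[fast]=1≠0 swap→a[1]=1, slow++,fast++
slow=2 fast=3: a[fast]=9≠0 swap→a[2]=9, slow++,fast++

slow=3, fast=4, a=[2, 1, 9, 0, 6, 0, 0, 0, 6, 0]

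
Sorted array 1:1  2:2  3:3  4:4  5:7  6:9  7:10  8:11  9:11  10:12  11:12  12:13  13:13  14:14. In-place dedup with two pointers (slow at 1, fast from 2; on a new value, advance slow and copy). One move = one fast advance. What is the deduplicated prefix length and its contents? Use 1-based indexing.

slow=1 fast=2: a[fast]=2≠a[slow]=1 write a[2]=2, slow++,fast++
slow=2 fast=3: a[fast]=3≠a[slow]=2 write a[3]=3, slow++,fast++
slow=3 fast=4: a[fast]=4≠a[slow]=3 write a[4]=4, slow++,fast++
slow=4 fast=5: a[fast]=7≠a[slow]=4 write a[5]=7, slow++,fast++
slow=5 fast=6: a[fast]=9≠a[slow]=7 write a[6]=9, slow++,fast++
slow=6 fast=7: a[fast]=10≠a[slow]=9 write a[7]=10, slow++,fast++
slow=7 fast=8: a[fast]=11≠a[slow]=10 write a[8]=11, slow++,fast++
slow=8 fast=9: a[fast]=11=a[slow] dup, fast++
slow=8 fast=10: a[fast]=12≠a[slow]=11 write a[9]=12, slow++,fast++
slow=9 fast=11: a[fast]=12=a[slow] dup, fast++
slow=9 fast=12: a[fast]=13≠a[slow]=12 write a[10]=13, slow++,fast++
slow=10 fast=13: a[fast]=13=a[slow] dup, fast++
slow=10 fast=14: a[fast]=14≠a[slow]=13 write a[11]=14, slow++,fast++

length 11; prefix = [1, 2, 3, 4, 7, 9, 10, 11, 12, 13, 14]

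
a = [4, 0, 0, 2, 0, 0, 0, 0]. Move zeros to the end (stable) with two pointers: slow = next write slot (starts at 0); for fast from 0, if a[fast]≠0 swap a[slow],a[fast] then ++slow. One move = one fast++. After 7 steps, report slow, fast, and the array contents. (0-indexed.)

slow=2, fast=7, a=[4, 2, 0, 0, 0, 0, 0, 0]

(s=0,f=0) a[fast]=4≠0 swap→a[0]=4 → slow++,fast++
(s=1,f=1) a[fast]=0 → fast++
(s=1,f=2) a[fast]=0 → fast++
(s=1,f=3) a[fast]=2≠0 swap→a[1]=2 → slow++,fast++
(s=2,f=4) a[fast]=0 → fast++
(s=2,f=5) a[fast]=0 → fast++
(s=2,f=6) a[fast]=0 → fast++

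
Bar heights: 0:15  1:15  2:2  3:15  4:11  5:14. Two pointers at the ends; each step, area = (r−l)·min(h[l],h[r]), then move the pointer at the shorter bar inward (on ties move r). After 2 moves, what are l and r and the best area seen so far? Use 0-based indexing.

[0,5] min(15,14)*5=70 best=70 * → r--
[0,4] min(15,11)*4=44 best=70 → r--

l=0, r=3, best area=70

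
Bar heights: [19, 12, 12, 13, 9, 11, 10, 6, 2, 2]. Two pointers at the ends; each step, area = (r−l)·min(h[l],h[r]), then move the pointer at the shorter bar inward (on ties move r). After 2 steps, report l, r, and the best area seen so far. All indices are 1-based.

l=1, r=8, best area=18

[1,10] min(19,2)*9=18 best=18 * → r--
[1,9] min(19,2)*8=16 best=18 → r--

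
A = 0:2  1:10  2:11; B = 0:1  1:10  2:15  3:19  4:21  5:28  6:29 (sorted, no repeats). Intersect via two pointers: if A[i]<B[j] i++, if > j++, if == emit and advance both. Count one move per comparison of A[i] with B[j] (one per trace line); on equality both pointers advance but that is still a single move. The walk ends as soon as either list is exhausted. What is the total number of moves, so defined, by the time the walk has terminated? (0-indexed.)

4 moves

[i=0,j=0] 2>1 → j++
[i=0,j=1] 2<10 → i++
[i=1,j=1] 10==10 emit → i++,j++
[i=2,j=2] 11<15 → i++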